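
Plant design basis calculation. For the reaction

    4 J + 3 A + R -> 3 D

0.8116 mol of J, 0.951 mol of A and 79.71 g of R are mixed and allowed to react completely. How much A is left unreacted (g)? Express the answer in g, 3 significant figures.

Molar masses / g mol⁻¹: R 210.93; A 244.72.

83.8 g

n(J) = 0.8116 mol
n(A) = 0.9510 mol
n(R) = 79.71 / 210.93 = 0.3779 mol
n/ν → J: 0.2029, A: 0.3170, R: 0.3779; J is limiting.
A consumed = (3/4) × 0.8116 = 0.6087 mol
A remaining = 0.9510 − 0.6087 = 0.3423 mol
mass = 0.3423 × 244.72 = 83.77 g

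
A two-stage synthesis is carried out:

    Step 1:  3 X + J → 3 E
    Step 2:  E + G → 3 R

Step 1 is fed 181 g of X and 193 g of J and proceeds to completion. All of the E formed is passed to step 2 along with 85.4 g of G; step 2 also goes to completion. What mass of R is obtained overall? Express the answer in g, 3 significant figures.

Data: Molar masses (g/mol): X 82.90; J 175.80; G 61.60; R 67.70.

282 g

Step 1:
n(X) = 181.0 / 82.90 = 2.183 mol
n(J) = 193.0 / 175.80 = 1.098 mol
n/ν for X = 2.183/3 = 0.7277
n/ν for J = 1.098/1 = 1.098
Smallest n/ν is X → limiting reagent.
n(E) produced = (3/3) × 2.183 = 2.183 mol
Step 2:
n(E) available = 2.183 mol
n(G) = 85.40 / 61.60 = 1.386 mol
n/ν for E = 2.183/1 = 2.183
n/ν for G = 1.386/1 = 1.386
Smallest n/ν is G → limiting reagent.
n(R) = (3/1) × 1.386 = 4.158 mol
mass = 4.158 × 67.70 = 281.5 g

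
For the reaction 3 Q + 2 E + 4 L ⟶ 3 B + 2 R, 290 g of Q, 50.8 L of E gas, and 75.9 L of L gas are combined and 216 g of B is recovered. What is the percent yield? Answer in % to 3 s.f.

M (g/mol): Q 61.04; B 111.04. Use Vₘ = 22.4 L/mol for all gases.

n(Q) = 290.0 / 61.04 = 4.751 mol
n(E) = 50.80 / 22.4 = 2.268 mol
n(L) = 75.90 / 22.4 = 3.388 mol
n/ν for Q = 4.751/3 = 1.584
n/ν for E = 2.268/2 = 1.134
n/ν for L = 3.388/4 = 0.8470
Smallest n/ν is L → limiting reagent.
theoretical n(B) = (3/4) × 3.388 = 2.541 mol → 282.2 g
% yield = 216 / 282.2 × 100 = 76.54 %

76.5 %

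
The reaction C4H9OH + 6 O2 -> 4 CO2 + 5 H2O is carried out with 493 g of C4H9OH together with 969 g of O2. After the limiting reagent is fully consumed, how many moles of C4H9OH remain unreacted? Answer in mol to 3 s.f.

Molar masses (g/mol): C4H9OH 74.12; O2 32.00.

n(C4H9OH) = 493.0 / 74.12 = 6.651 mol
n(O2) = 969.0 / 32.00 = 30.28 mol
n/ν for C4H9OH = 6.651/1 = 6.651
n/ν for O2 = 30.28/6 = 5.047
Smallest n/ν is O2 → limiting reagent.
C4H9OH consumed = (1/6) × 30.28 = 5.047 mol
C4H9OH remaining = 6.651 − 5.047 = 1.604 mol

1.60 mol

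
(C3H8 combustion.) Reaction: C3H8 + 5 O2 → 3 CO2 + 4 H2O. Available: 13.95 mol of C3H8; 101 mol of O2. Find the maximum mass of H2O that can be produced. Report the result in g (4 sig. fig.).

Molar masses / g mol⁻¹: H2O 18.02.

n(C3H8) = 13.95 mol
n(O2) = 101.0 mol
n/ν for C3H8 = 13.95/1 = 13.95
n/ν for O2 = 101.0/5 = 20.20
Smallest n/ν is C3H8 → limiting reagent.
n(H2O) = (4/1) × 13.95 = 55.80 mol
mass = 55.80 × 18.02 = 1006 g

1006 g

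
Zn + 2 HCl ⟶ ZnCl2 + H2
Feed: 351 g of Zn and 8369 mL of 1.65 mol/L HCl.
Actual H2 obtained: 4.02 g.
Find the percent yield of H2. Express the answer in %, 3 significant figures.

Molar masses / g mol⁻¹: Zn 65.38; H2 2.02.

37.1 %

n(Zn) = 351.0 / 65.38 = 5.369 mol
n(HCl) = 1.65 × 8369/1000 = 13.81 mol
n/ν for Zn = 5.369/1 = 5.369
n/ν for HCl = 13.81/2 = 6.905
Smallest n/ν is Zn → limiting reagent.
theoretical n(H2) = (1/1) × 5.369 = 5.369 mol → 10.85 g
% yield = 4.02 / 10.85 × 100 = 37.05 %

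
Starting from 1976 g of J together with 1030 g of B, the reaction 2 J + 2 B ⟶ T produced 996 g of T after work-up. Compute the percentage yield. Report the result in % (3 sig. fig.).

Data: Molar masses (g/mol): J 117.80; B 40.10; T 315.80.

37.6 %

n(J) = 1976 / 117.80 = 16.77 mol
n(B) = 1030 / 40.10 = 25.69 mol
n/ν for J = 16.77/2 = 8.385
n/ν for B = 25.69/2 = 12.85
Smallest n/ν is J → limiting reagent.
theoretical n(T) = (1/2) × 16.77 = 8.385 mol → 2648 g
% yield = 996 / 2648 × 100 = 37.61 %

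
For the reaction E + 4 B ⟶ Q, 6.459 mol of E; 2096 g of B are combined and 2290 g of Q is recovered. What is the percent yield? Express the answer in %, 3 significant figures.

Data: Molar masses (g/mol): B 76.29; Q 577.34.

61.4 %

n(E) = 6.459 mol
n(B) = 2096 / 76.29 = 27.47 mol
n/ν for E = 6.459/1 = 6.459
n/ν for B = 27.47/4 = 6.868
Smallest n/ν is E → limiting reagent.
theoretical n(Q) = (1/1) × 6.459 = 6.459 mol → 3729 g
% yield = 2290 / 3729 × 100 = 61.41 %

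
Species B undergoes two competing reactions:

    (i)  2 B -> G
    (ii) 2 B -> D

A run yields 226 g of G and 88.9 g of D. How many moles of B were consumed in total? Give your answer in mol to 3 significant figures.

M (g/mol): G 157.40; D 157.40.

4.00 mol

n(G) = 226 / 157.40 = 1.436 mol
n(D) = 88.9 / 157.40 = 0.5648 mol
n(B) via (i) = (2/1)×1.436 = 2.872 mol
n(B) via (ii) = (2/1)×0.5648 = 1.130 mol
total n(B) = 2.872 + 1.130 = 4.002 mol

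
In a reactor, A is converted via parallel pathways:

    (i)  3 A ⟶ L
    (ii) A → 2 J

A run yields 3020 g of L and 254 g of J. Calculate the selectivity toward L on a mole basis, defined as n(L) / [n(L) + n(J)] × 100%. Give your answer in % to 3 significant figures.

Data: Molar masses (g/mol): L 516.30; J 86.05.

n(L) = 3020 / 516.30 = 5.849 mol
n(J) = 254 / 86.05 = 2.952 mol
selectivity = 5.849/(5.849+2.952) × 100 = 66.46 %

66.5 %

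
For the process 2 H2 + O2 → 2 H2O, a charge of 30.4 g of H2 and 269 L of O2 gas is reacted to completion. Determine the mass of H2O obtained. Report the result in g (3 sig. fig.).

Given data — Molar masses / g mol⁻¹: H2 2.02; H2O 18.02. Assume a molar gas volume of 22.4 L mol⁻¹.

271 g

n(H2) = 30.40 / 2.02 = 15.05 mol
n(O2) = 269.0 / 22.4 = 12.01 mol
n/ν for H2 = 15.05/2 = 7.525
n/ν for O2 = 12.01/1 = 12.01
Smallest n/ν is H2 → limiting reagent.
n(H2O) = (2/2) × 15.05 = 15.05 mol
mass = 15.05 × 18.02 = 271.2 g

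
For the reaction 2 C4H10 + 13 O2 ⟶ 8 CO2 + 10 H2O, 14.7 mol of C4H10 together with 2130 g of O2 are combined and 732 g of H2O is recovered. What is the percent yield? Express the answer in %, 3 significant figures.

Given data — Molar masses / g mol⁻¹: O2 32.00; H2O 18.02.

79.3 %

n(C4H10) = 14.70 mol
n(O2) = 2130 / 32.00 = 66.56 mol
n/ν for C4H10 = 14.70/2 = 7.350
n/ν for O2 = 66.56/13 = 5.120
Smallest n/ν is O2 → limiting reagent.
theoretical n(H2O) = (10/13) × 66.56 = 51.20 mol → 922.6 g
% yield = 732 / 922.6 × 100 = 79.34 %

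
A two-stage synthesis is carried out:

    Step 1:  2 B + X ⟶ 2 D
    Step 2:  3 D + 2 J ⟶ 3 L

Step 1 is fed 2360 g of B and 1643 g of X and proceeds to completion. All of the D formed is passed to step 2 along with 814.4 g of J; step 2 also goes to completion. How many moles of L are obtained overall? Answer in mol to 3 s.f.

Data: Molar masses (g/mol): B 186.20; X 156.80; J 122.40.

9.98 mol

Step 1:
n(B) = 2360 / 186.20 = 12.67 mol
n(X) = 1643 / 156.80 = 10.48 mol
n/ν for B = 12.67/2 = 6.335
n/ν for X = 10.48/1 = 10.48
Smallest n/ν is B → limiting reagent.
n(D) produced = (2/2) × 12.67 = 12.67 mol
Step 2:
n(D) available = 12.67 mol
n(J) = 814.4 / 122.40 = 6.654 mol
n/ν for D = 12.67/3 = 4.223
n/ν for J = 6.654/2 = 3.327
Smallest n/ν is J → limiting reagent.
n(L) = (3/2) × 6.654 = 9.981 mol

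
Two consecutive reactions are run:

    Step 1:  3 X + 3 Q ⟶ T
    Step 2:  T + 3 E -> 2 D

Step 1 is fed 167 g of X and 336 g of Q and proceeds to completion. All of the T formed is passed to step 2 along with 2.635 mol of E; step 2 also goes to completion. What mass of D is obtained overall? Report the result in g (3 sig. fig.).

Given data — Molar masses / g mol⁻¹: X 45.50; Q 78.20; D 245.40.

Step 1:
n(X) = 167.0 / 45.50 = 3.670 mol
n(Q) = 336.0 / 78.20 = 4.297 mol
n/ν → X: 1.223, Q: 1.432; X is limiting.
n(T) produced = (1/3) × 3.670 = 1.223 mol
Step 2:
n(T) available = 1.223 mol
n(E) = 2.635 mol
n/ν → T: 1.223, E: 0.8783; E is limiting.
n(D) = (2/3) × 2.635 = 1.757 mol
mass = 1.757 × 245.40 = 431.2 g

431 g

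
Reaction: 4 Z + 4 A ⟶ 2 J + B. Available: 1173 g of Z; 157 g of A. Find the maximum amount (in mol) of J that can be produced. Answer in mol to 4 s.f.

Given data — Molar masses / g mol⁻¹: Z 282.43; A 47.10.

1.667 mol

n(Z) = 1173 / 282.43 = 4.153 mol
n(A) = 157.0 / 47.10 = 3.333 mol
n/ν → Z: 1.038, A: 0.8333; A is limiting.
n(J) = (2/4) × 3.333 = 1.667 mol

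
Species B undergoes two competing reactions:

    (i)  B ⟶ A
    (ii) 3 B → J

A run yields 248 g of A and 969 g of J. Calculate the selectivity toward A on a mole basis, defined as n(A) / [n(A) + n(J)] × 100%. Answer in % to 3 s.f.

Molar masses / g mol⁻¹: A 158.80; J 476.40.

n(A) = 248 / 158.80 = 1.562 mol
n(J) = 969 / 476.40 = 2.034 mol
selectivity = 1.562/(1.562+2.034) × 100 = 43.44 %

43.4 %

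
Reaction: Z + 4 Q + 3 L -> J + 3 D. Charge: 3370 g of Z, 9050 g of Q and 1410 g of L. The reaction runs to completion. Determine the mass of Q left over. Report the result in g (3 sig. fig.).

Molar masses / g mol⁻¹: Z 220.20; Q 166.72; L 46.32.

2280 g

n(Z) = 3370 / 220.20 = 15.30 mol
n(Q) = 9050 / 166.72 = 54.28 mol
n(L) = 1410 / 46.32 = 30.44 mol
n/ν for Z = 15.30/1 = 15.30
n/ν for Q = 54.28/4 = 13.57
n/ν for L = 30.44/3 = 10.15
Smallest n/ν is L → limiting reagent.
Q consumed = (4/3) × 30.44 = 40.59 mol
Q remaining = 54.28 − 40.59 = 13.69 mol
mass = 13.69 × 166.72 = 2282 g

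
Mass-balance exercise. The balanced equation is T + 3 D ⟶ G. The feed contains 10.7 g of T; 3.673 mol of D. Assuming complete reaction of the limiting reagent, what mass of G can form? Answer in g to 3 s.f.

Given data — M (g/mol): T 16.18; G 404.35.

267 g

n(T) = 10.70 / 16.18 = 0.6613 mol
n(D) = 3.673 mol
n/ν for T = 0.6613/1 = 0.6613
n/ν for D = 3.673/3 = 1.224
Smallest n/ν is T → limiting reagent.
n(G) = (1/1) × 0.6613 = 0.6613 mol
mass = 0.6613 × 404.35 = 267.4 g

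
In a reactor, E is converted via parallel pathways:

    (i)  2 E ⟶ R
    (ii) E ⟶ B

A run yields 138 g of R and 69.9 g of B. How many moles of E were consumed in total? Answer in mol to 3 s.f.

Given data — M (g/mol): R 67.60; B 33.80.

6.15 mol

n(R) = 138 / 67.60 = 2.041 mol
n(B) = 69.9 / 33.80 = 2.068 mol
n(E) via (i) = (2/1)×2.041 = 4.082 mol
n(E) via (ii) = (1/1)×2.068 = 2.068 mol
total n(E) = 4.082 + 2.068 = 6.150 mol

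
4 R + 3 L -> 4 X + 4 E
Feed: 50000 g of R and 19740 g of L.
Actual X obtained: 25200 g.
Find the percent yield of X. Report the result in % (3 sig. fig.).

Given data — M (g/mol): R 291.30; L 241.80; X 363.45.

n(R) = 50000 / 291.30 = 171.6 mol
n(L) = 19740 / 241.80 = 81.64 mol
n/ν for R = 171.6/4 = 42.90
n/ν for L = 81.64/3 = 27.21
Smallest n/ν is L → limiting reagent.
theoretical n(X) = (4/3) × 81.64 = 108.9 mol → 39580 g
% yield = 25200 / 39580 × 100 = 63.67 %

63.7 %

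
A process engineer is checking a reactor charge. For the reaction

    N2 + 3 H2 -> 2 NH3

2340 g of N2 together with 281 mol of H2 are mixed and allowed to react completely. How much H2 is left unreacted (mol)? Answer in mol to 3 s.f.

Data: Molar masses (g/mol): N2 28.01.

30.4 mol

n(N2) = 2340 / 28.01 = 83.54 mol
n(H2) = 281.0 mol
n/ν → N2: 83.54, H2: 93.67; N2 is limiting.
H2 consumed = (3/1) × 83.54 = 250.6 mol
H2 remaining = 281.0 − 250.6 = 30.40 mol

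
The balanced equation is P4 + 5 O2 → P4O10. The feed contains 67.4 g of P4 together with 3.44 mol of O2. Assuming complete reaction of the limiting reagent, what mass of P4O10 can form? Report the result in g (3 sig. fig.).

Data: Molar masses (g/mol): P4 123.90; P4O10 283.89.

154 g

n(P4) = 67.40 / 123.90 = 0.5440 mol
n(O2) = 3.440 mol
n/ν for P4 = 0.5440/1 = 0.5440
n/ν for O2 = 3.440/5 = 0.6880
Smallest n/ν is P4 → limiting reagent.
n(P4O10) = (1/1) × 0.5440 = 0.5440 mol
mass = 0.5440 × 283.89 = 154.4 g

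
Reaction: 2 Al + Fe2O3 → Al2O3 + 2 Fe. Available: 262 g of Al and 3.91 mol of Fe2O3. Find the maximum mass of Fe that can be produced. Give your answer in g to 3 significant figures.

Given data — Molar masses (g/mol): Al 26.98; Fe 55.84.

n(Al) = 262.0 / 26.98 = 9.711 mol
n(Fe2O3) = 3.910 mol
n/ν for Al = 9.711/2 = 4.856
n/ν for Fe2O3 = 3.910/1 = 3.910
Smallest n/ν is Fe2O3 → limiting reagent.
n(Fe) = (2/1) × 3.910 = 7.820 mol
mass = 7.820 × 55.84 = 436.7 g

437 g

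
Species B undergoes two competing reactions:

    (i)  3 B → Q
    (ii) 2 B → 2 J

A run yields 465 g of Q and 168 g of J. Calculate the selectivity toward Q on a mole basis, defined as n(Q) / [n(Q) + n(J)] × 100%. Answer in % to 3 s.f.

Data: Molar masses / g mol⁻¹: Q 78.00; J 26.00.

n(Q) = 465 / 78.00 = 5.962 mol
n(J) = 168 / 26.00 = 6.462 mol
selectivity = 5.962/(5.962+6.462) × 100 = 47.99 %

48.0 %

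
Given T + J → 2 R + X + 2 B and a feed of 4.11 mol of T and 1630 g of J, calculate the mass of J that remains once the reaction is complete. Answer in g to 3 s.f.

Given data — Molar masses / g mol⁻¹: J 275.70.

n(T) = 4.110 mol
n(J) = 1630 / 275.70 = 5.912 mol
n/ν for T = 4.110/1 = 4.110
n/ν for J = 5.912/1 = 5.912
Smallest n/ν is T → limiting reagent.
J consumed = (1/1) × 4.110 = 4.110 mol
J remaining = 5.912 − 4.110 = 1.802 mol
mass = 1.802 × 275.70 = 496.8 g

497 g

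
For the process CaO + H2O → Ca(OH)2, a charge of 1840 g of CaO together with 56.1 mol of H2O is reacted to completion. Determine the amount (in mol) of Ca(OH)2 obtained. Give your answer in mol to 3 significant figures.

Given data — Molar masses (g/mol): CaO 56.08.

n(CaO) = 1840 / 56.08 = 32.81 mol
n(H2O) = 56.10 mol
n/ν → CaO: 32.81, H2O: 56.10; CaO is limiting.
n(Ca(OH)2) = (1/1) × 32.81 = 32.81 mol

32.8 mol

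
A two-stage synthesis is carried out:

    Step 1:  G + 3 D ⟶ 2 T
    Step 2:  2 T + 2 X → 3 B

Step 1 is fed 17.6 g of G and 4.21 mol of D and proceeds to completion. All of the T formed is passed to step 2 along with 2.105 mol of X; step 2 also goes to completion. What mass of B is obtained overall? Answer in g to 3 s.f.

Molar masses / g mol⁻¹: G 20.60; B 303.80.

779 g

Step 1:
n(G) = 17.60 / 20.60 = 0.8544 mol
n(D) = 4.210 mol
n/ν for G = 0.8544/1 = 0.8544
n/ν for D = 4.210/3 = 1.403
Smallest n/ν is G → limiting reagent.
n(T) produced = (2/1) × 0.8544 = 1.709 mol
Step 2:
n(T) available = 1.709 mol
n(X) = 2.105 mol
n/ν for T = 1.709/2 = 0.8545
n/ν for X = 2.105/2 = 1.053
Smallest n/ν is T → limiting reagent.
n(B) = (3/2) × 1.709 = 2.564 mol
mass = 2.564 × 303.80 = 778.9 g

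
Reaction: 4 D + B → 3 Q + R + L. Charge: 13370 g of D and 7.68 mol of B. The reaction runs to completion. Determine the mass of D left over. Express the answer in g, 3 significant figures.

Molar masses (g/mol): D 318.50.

n(D) = 13370 / 318.50 = 41.98 mol
n(B) = 7.680 mol
n/ν for D = 41.98/4 = 10.50
n/ν for B = 7.680/1 = 7.680
Smallest n/ν is B → limiting reagent.
D consumed = (4/1) × 7.680 = 30.72 mol
D remaining = 41.98 − 30.72 = 11.26 mol
mass = 11.26 × 318.50 = 3586 g

3590 g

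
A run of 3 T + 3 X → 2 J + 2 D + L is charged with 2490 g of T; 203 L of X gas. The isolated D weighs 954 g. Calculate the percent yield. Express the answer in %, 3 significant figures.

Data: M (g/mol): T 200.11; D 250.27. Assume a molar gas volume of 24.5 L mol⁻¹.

69.0 %

n(T) = 2490 / 200.11 = 12.44 mol
n(X) = 203.0 / 24.5 = 8.286 mol
n/ν for T = 12.44/3 = 4.147
n/ν for X = 8.286/3 = 2.762
Smallest n/ν is X → limiting reagent.
theoretical n(D) = (2/3) × 8.286 = 5.524 mol → 1382 g
% yield = 954 / 1382 × 100 = 69.03 %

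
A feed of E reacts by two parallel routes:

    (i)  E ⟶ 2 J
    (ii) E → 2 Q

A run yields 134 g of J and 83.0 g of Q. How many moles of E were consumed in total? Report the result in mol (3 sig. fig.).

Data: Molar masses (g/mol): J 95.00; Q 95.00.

1.14 mol

n(J) = 134 / 95.00 = 1.411 mol
n(Q) = 83.0 / 95.00 = 0.8737 mol
n(E) via (i) = (1/2)×1.411 = 0.7055 mol
n(E) via (ii) = (1/2)×0.8737 = 0.4369 mol
total n(E) = 0.7055 + 0.4369 = 1.142 mol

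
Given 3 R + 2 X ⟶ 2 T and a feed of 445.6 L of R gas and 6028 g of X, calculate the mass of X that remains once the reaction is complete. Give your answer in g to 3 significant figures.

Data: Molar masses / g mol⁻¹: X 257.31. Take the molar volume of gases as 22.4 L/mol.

n(R) = 445.6 / 22.4 = 19.89 mol
n(X) = 6028 / 257.31 = 23.43 mol
n/ν → R: 6.630, X: 11.72; R is limiting.
X consumed = (2/3) × 19.89 = 13.26 mol
X remaining = 23.43 − 13.26 = 10.17 mol
mass = 10.17 × 257.31 = 2617 g

2620 g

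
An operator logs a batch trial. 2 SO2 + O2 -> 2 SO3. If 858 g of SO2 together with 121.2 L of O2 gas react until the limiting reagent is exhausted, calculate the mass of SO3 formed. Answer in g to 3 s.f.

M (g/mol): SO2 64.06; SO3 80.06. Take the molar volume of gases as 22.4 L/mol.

866 g

n(SO2) = 858.0 / 64.06 = 13.39 mol
n(O2) = 121.2 / 22.4 = 5.411 mol
n/ν for SO2 = 13.39/2 = 6.695
n/ν for O2 = 5.411/1 = 5.411
Smallest n/ν is O2 → limiting reagent.
n(SO3) = (2/1) × 5.411 = 10.82 mol
mass = 10.82 × 80.06 = 866.2 g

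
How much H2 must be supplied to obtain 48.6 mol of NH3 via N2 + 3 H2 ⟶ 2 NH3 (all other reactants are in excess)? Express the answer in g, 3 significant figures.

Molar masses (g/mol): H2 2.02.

n(NH3) = 48.60 mol
n(H2) = (3/2) × 48.60 = 72.90 mol
mass = 72.90 × 2.02 = 147.3 g

147 g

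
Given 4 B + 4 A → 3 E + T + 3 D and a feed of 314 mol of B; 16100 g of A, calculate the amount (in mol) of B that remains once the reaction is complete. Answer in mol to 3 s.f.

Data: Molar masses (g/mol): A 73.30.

n(B) = 314.0 mol
n(A) = 16100 / 73.30 = 219.6 mol
n/ν → B: 78.50, A: 54.90; A is limiting.
B consumed = (4/4) × 219.6 = 219.6 mol
B remaining = 314.0 − 219.6 = 94.40 mol

94.4 mol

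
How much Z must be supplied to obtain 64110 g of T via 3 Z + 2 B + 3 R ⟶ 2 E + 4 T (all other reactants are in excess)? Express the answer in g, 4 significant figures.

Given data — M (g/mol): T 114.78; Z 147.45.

61770 g

n(T) = 64110 / 114.78 = 558.5 mol
n(Z) = (3/4) × 558.5 = 418.9 mol
mass = 418.9 × 147.45 = 61770 g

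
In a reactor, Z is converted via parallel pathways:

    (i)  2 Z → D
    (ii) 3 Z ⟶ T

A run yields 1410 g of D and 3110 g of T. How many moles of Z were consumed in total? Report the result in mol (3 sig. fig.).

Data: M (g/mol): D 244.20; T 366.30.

37.0 mol

n(D) = 1410 / 244.20 = 5.774 mol
n(T) = 3110 / 366.30 = 8.490 mol
n(Z) via (i) = (2/1)×5.774 = 11.55 mol
n(Z) via (ii) = (3/1)×8.490 = 25.47 mol
total n(Z) = 11.55 + 25.47 = 37.02 mol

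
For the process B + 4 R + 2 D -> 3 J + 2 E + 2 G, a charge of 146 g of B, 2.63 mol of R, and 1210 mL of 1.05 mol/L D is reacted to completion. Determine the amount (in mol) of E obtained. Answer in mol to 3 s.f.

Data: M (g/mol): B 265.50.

n(B) = 146.0 / 265.50 = 0.5499 mol
n(R) = 2.630 mol
n(D) = 1.05 × 1210/1000 = 1.271 mol
n/ν → B: 0.5499, R: 0.6575, D: 0.6355; B is limiting.
n(E) = (2/1) × 0.5499 = 1.100 mol

1.10 mol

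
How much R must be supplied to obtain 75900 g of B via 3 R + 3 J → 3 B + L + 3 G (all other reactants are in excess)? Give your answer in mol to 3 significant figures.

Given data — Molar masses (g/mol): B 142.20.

534 mol

n(B) = 75900 / 142.20 = 533.8 mol
n(R) = (3/3) × 533.8 = 533.8 mol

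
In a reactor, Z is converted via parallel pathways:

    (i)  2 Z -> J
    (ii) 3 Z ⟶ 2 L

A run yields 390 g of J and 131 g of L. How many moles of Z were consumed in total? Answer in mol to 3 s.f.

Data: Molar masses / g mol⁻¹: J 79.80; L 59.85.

n(J) = 390 / 79.80 = 4.887 mol
n(L) = 131 / 59.85 = 2.189 mol
n(Z) via (i) = (2/1)×4.887 = 9.774 mol
n(Z) via (ii) = (3/2)×2.189 = 3.284 mol
total n(Z) = 9.774 + 3.284 = 13.06 mol

13.1 mol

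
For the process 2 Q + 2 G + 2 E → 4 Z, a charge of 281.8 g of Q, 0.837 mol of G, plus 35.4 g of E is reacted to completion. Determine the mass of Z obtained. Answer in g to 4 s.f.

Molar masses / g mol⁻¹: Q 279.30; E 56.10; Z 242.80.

n(Q) = 281.8 / 279.30 = 1.009 mol
n(G) = 0.8370 mol
n(E) = 35.40 / 56.10 = 0.6310 mol
n/ν for Q = 1.009/2 = 0.5045
n/ν for G = 0.8370/2 = 0.4185
n/ν for E = 0.6310/2 = 0.3155
Smallest n/ν is E → limiting reagent.
n(Z) = (4/2) × 0.6310 = 1.262 mol
mass = 1.262 × 242.80 = 306.4 g

306.4 g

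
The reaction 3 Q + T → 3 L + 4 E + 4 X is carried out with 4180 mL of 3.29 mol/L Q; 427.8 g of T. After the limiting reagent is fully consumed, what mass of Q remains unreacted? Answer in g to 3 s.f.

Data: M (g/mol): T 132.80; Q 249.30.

1020 g

n(Q) = 3.29 × 4180/1000 = 13.75 mol
n(T) = 427.8 / 132.80 = 3.221 mol
n/ν for Q = 13.75/3 = 4.583
n/ν for T = 3.221/1 = 3.221
Smallest n/ν is T → limiting reagent.
Q consumed = (3/1) × 3.221 = 9.663 mol
Q remaining = 13.75 − 9.663 = 4.087 mol
mass = 4.087 × 249.30 = 1019 g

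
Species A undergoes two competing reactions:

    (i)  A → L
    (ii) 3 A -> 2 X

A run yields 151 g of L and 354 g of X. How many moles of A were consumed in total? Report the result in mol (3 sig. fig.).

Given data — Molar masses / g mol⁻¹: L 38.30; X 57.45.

13.2 mol

n(L) = 151 / 38.30 = 3.943 mol
n(X) = 354 / 57.45 = 6.162 mol
n(A) via (i) = (1/1)×3.943 = 3.943 mol
n(A) via (ii) = (3/2)×6.162 = 9.243 mol
total n(A) = 3.943 + 9.243 = 13.19 mol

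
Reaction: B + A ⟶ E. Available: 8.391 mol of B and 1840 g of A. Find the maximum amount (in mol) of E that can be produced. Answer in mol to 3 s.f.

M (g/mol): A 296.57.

6.20 mol

n(B) = 8.391 mol
n(A) = 1840 / 296.57 = 6.204 mol
n/ν for B = 8.391/1 = 8.391
n/ν for A = 6.204/1 = 6.204
Smallest n/ν is A → limiting reagent.
n(E) = (1/1) × 6.204 = 6.204 mol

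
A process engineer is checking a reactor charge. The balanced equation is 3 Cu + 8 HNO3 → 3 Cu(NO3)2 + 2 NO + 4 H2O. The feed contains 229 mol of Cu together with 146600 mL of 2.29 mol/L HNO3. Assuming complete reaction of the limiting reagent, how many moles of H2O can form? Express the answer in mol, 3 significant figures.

n(Cu) = 229.0 mol
n(HNO3) = 2.29 × 146600/1000 = 335.7 mol
n/ν for Cu = 229.0/3 = 76.33
n/ν for HNO3 = 335.7/8 = 41.96
Smallest n/ν is HNO3 → limiting reagent.
n(H2O) = (4/8) × 335.7 = 167.9 mol

168 mol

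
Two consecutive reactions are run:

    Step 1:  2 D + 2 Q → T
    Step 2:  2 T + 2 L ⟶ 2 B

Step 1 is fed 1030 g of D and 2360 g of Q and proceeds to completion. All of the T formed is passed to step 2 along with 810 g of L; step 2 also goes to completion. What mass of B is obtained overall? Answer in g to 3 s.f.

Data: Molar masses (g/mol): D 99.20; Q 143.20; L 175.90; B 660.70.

3040 g

Step 1:
n(D) = 1030 / 99.20 = 10.38 mol
n(Q) = 2360 / 143.20 = 16.48 mol
n/ν for D = 10.38/2 = 5.190
n/ν for Q = 16.48/2 = 8.240
Smallest n/ν is D → limiting reagent.
n(T) produced = (1/2) × 10.38 = 5.190 mol
Step 2:
n(T) available = 5.190 mol
n(L) = 810.0 / 175.90 = 4.605 mol
n/ν for T = 5.190/2 = 2.595
n/ν for L = 4.605/2 = 2.303
Smallest n/ν is L → limiting reagent.
n(B) = (2/2) × 4.605 = 4.605 mol
mass = 4.605 × 660.70 = 3043 g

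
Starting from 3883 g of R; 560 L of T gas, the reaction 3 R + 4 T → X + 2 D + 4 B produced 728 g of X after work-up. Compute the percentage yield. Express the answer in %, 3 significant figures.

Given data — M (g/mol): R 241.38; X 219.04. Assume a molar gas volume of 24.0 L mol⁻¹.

62.0 %

n(R) = 3883 / 241.38 = 16.09 mol
n(T) = 560.0 / 24.0 = 23.33 mol
n/ν for R = 16.09/3 = 5.363
n/ν for T = 23.33/4 = 5.833
Smallest n/ν is R → limiting reagent.
theoretical n(X) = (1/3) × 16.09 = 5.363 mol → 1175 g
% yield = 728 / 1175 × 100 = 61.96 %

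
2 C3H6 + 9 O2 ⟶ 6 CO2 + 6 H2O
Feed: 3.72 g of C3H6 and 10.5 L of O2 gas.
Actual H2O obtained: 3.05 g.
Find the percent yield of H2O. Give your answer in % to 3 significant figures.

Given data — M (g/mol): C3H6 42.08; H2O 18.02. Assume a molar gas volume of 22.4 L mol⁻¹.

n(C3H6) = 3.720 / 42.08 = 0.08840 mol
n(O2) = 10.50 / 22.4 = 0.4688 mol
n/ν for C3H6 = 0.08840/2 = 0.04420
n/ν for O2 = 0.4688/9 = 0.05209
Smallest n/ν is C3H6 → limiting reagent.
theoretical n(H2O) = (6/2) × 0.08840 = 0.2652 mol → 4.779 g
% yield = 3.05 / 4.779 × 100 = 63.82 %

63.8 %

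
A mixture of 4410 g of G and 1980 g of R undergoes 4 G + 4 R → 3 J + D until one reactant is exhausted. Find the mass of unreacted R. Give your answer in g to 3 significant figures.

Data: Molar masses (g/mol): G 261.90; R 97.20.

343 g

n(G) = 4410 / 261.90 = 16.84 mol
n(R) = 1980 / 97.20 = 20.37 mol
n/ν for G = 16.84/4 = 4.210
n/ν for R = 20.37/4 = 5.093
Smallest n/ν is G → limiting reagent.
R consumed = (4/4) × 16.84 = 16.84 mol
R remaining = 20.37 − 16.84 = 3.530 mol
mass = 3.530 × 97.20 = 343.1 g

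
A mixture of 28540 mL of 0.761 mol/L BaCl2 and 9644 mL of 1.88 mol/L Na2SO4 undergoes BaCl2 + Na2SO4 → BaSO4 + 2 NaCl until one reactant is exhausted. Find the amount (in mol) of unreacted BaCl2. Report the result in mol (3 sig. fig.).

n(BaCl2) = 0.761 × 28540/1000 = 21.72 mol
n(Na2SO4) = 1.88 × 9644/1000 = 18.13 mol
n/ν → BaCl2: 21.72, Na2SO4: 18.13; Na2SO4 is limiting.
BaCl2 consumed = (1/1) × 18.13 = 18.13 mol
BaCl2 remaining = 21.72 − 18.13 = 3.590 mol

3.59 mol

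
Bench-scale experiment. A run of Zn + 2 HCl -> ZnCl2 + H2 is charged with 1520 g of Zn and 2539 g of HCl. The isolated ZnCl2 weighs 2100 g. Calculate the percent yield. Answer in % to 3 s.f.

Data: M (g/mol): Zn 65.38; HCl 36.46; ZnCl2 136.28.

66.3 %

n(Zn) = 1520 / 65.38 = 23.25 mol
n(HCl) = 2539 / 36.46 = 69.64 mol
n/ν for Zn = 23.25/1 = 23.25
n/ν for HCl = 69.64/2 = 34.82
Smallest n/ν is Zn → limiting reagent.
theoretical n(ZnCl2) = (1/1) × 23.25 = 23.25 mol → 3169 g
% yield = 2100 / 3169 × 100 = 66.27 %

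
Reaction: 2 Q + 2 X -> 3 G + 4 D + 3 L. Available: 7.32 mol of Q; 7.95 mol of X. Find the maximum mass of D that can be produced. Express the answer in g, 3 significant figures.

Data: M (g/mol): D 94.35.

1380 g

n(Q) = 7.320 mol
n(X) = 7.950 mol
n/ν for Q = 7.320/2 = 3.660
n/ν for X = 7.950/2 = 3.975
Smallest n/ν is Q → limiting reagent.
n(D) = (4/2) × 7.320 = 14.64 mol
mass = 14.64 × 94.35 = 1381 g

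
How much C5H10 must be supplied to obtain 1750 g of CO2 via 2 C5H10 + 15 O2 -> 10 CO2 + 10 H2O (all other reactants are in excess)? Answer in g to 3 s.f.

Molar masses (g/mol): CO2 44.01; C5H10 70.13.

n(CO2) = 1750 / 44.01 = 39.76 mol
n(C5H10) = (2/10) × 39.76 = 7.952 mol
mass = 7.952 × 70.13 = 557.7 g

558 g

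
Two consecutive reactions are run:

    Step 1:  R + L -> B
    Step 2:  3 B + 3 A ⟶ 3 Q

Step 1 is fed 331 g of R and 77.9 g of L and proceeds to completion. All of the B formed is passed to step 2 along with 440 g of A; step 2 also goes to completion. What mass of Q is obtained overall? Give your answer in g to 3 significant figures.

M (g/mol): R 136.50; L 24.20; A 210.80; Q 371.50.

Step 1:
n(R) = 331.0 / 136.50 = 2.425 mol
n(L) = 77.90 / 24.20 = 3.219 mol
n/ν for R = 2.425/1 = 2.425
n/ν for L = 3.219/1 = 3.219
Smallest n/ν is R → limiting reagent.
n(B) produced = (1/1) × 2.425 = 2.425 mol
Step 2:
n(B) available = 2.425 mol
n(A) = 440.0 / 210.80 = 2.087 mol
n/ν for B = 2.425/3 = 0.8083
n/ν for A = 2.087/3 = 0.6957
Smallest n/ν is A → limiting reagent.
n(Q) = (3/3) × 2.087 = 2.087 mol
mass = 2.087 × 371.50 = 775.3 g

775 g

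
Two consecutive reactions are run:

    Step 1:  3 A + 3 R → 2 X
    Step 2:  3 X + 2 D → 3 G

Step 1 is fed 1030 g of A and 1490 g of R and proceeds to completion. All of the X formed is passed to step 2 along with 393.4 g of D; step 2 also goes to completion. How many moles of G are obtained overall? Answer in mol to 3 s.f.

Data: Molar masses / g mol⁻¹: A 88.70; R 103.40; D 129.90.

Step 1:
n(A) = 1030 / 88.70 = 11.61 mol
n(R) = 1490 / 103.40 = 14.41 mol
n/ν for A = 11.61/3 = 3.870
n/ν for R = 14.41/3 = 4.803
Smallest n/ν is A → limiting reagent.
n(X) produced = (2/3) × 11.61 = 7.740 mol
Step 2:
n(X) available = 7.740 mol
n(D) = 393.4 / 129.90 = 3.028 mol
n/ν for X = 7.740/3 = 2.580
n/ν for D = 3.028/2 = 1.514
Smallest n/ν is D → limiting reagent.
n(G) = (3/2) × 3.028 = 4.542 mol

4.54 mol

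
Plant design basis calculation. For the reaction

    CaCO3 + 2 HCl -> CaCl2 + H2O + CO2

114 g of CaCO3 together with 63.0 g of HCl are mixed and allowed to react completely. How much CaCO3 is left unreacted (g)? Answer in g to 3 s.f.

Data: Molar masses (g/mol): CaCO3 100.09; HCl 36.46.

27.5 g

n(CaCO3) = 114.0 / 100.09 = 1.139 mol
n(HCl) = 63.00 / 36.46 = 1.728 mol
n/ν → CaCO3: 1.139, HCl: 0.8640; HCl is limiting.
CaCO3 consumed = (1/2) × 1.728 = 0.8640 mol
CaCO3 remaining = 1.139 − 0.8640 = 0.2750 mol
mass = 0.2750 × 100.09 = 27.52 g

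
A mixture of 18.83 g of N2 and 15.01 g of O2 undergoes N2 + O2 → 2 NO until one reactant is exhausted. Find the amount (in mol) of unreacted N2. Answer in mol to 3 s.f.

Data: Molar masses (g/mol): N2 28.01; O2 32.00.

n(N2) = 18.83 / 28.01 = 0.6723 mol
n(O2) = 15.01 / 32.00 = 0.4691 mol
n/ν → N2: 0.6723, O2: 0.4691; O2 is limiting.
N2 consumed = (1/1) × 0.4691 = 0.4691 mol
N2 remaining = 0.6723 − 0.4691 = 0.2032 mol

0.203 mol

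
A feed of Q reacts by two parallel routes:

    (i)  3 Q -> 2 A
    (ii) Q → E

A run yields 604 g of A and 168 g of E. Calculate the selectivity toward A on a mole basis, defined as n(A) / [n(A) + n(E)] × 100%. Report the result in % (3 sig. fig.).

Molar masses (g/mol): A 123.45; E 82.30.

70.6 %

n(A) = 604 / 123.45 = 4.893 mol
n(E) = 168 / 82.30 = 2.041 mol
selectivity = 4.893/(4.893+2.041) × 100 = 70.57 %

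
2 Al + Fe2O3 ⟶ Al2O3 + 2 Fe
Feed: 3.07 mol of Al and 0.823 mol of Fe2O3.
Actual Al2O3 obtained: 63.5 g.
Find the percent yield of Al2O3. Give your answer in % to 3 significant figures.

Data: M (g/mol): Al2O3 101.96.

75.7 %

n(Al) = 3.070 mol
n(Fe2O3) = 0.8230 mol
n/ν → Al: 1.535, Fe2O3: 0.8230; Fe2O3 is limiting.
theoretical n(Al2O3) = (1/1) × 0.8230 = 0.8230 mol → 83.91 g
% yield = 63.5 / 83.91 × 100 = 75.68 %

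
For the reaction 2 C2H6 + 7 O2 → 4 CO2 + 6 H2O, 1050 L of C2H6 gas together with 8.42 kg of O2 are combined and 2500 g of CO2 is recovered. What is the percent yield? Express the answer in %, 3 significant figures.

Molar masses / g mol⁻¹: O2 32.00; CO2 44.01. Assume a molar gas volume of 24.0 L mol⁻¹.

64.9 %

n(C2H6) = 1050 / 24.0 = 43.75 mol
n(O2) = 8.420×1000 / 32.00 = 263.1 mol
n/ν → C2H6: 21.88, O2: 37.59; C2H6 is limiting.
theoretical n(CO2) = (4/2) × 43.75 = 87.50 mol → 3851 g
% yield = 2500 / 3851 × 100 = 64.92 %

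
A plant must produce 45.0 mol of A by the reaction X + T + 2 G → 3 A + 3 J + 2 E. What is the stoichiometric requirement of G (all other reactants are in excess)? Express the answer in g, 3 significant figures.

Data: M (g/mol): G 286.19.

n(A) = 45.00 mol
n(G) = (2/3) × 45.00 = 30.00 mol
mass = 30.00 × 286.19 = 8586 g

8590 g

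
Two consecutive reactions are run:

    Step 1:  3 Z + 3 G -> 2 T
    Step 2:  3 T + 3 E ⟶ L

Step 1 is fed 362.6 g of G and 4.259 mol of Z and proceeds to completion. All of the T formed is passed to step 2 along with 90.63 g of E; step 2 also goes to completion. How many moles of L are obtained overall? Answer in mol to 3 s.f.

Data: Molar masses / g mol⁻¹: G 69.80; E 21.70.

0.946 mol

Step 1:
n(G) = 362.6 / 69.80 = 5.195 mol
n(Z) = 4.259 mol
n/ν for G = 5.195/3 = 1.732
n/ν for Z = 4.259/3 = 1.420
Smallest n/ν is Z → limiting reagent.
n(T) produced = (2/3) × 4.259 = 2.839 mol
Step 2:
n(T) available = 2.839 mol
n(E) = 90.63 / 21.70 = 4.176 mol
n/ν for T = 2.839/3 = 0.9463
n/ν for E = 4.176/3 = 1.392
Smallest n/ν is T → limiting reagent.
n(L) = (1/3) × 2.839 = 0.9463 mol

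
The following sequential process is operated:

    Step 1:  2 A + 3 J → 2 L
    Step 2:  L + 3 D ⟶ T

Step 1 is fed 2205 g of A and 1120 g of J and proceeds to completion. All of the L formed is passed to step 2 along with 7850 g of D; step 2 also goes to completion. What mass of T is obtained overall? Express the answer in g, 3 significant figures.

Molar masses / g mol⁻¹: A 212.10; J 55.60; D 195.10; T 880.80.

Step 1:
n(A) = 2205 / 212.10 = 10.40 mol
n(J) = 1120 / 55.60 = 20.14 mol
n/ν for A = 10.40/2 = 5.200
n/ν for J = 20.14/3 = 6.713
Smallest n/ν is A → limiting reagent.
n(L) produced = (2/2) × 10.40 = 10.40 mol
Step 2:
n(L) available = 10.40 mol
n(D) = 7850 / 195.10 = 40.24 mol
n/ν for L = 10.40/1 = 10.40
n/ν for D = 40.24/3 = 13.41
Smallest n/ν is L → limiting reagent.
n(T) = (1/1) × 10.40 = 10.40 mol
mass = 10.40 × 880.80 = 9160 g

9160 g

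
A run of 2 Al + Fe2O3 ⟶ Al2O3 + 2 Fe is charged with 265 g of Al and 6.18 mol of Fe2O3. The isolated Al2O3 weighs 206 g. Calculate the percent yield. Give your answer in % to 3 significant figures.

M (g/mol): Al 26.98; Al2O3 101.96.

41.1 %

n(Al) = 265.0 / 26.98 = 9.822 mol
n(Fe2O3) = 6.180 mol
n/ν for Al = 9.822/2 = 4.911
n/ν for Fe2O3 = 6.180/1 = 6.180
Smallest n/ν is Al → limiting reagent.
theoretical n(Al2O3) = (1/2) × 9.822 = 4.911 mol → 500.7 g
% yield = 206 / 500.7 × 100 = 41.14 %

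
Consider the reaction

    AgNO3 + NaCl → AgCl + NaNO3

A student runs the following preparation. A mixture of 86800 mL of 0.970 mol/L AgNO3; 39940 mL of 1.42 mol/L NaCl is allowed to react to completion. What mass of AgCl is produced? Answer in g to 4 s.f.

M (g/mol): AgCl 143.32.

n(AgNO3) = 0.970 × 86800/1000 = 84.20 mol
n(NaCl) = 1.42 × 39940/1000 = 56.71 mol
n/ν for AgNO3 = 84.20/1 = 84.20
n/ν for NaCl = 56.71/1 = 56.71
Smallest n/ν is NaCl → limiting reagent.
n(AgCl) = (1/1) × 56.71 = 56.71 mol
mass = 56.71 × 143.32 = 8128 g

8128 g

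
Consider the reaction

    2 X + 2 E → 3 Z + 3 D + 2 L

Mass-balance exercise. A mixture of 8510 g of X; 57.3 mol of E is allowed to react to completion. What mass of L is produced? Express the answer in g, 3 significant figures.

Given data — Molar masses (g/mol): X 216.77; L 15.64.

n(X) = 8510 / 216.77 = 39.26 mol
n(E) = 57.30 mol
n/ν for X = 39.26/2 = 19.63
n/ν for E = 57.30/2 = 28.65
Smallest n/ν is X → limiting reagent.
n(L) = (2/2) × 39.26 = 39.26 mol
mass = 39.26 × 15.64 = 614.0 g

614 g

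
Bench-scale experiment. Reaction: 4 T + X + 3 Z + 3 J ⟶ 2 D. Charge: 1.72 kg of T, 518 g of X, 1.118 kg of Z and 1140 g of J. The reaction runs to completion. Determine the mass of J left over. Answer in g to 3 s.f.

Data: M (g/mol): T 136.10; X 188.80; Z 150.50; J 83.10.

n(T) = 1.720×1000 / 136.10 = 12.64 mol
n(X) = 518.0 / 188.80 = 2.744 mol
n(Z) = 1.118×1000 / 150.50 = 7.429 mol
n(J) = 1140 / 83.10 = 13.72 mol
n/ν for T = 12.64/4 = 3.160
n/ν for X = 2.744/1 = 2.744
n/ν for Z = 7.429/3 = 2.476
n/ν for J = 13.72/3 = 4.573
Smallest n/ν is Z → limiting reagent.
J consumed = (3/3) × 7.429 = 7.429 mol
J remaining = 13.72 − 7.429 = 6.291 mol
mass = 6.291 × 83.10 = 522.8 g

523 g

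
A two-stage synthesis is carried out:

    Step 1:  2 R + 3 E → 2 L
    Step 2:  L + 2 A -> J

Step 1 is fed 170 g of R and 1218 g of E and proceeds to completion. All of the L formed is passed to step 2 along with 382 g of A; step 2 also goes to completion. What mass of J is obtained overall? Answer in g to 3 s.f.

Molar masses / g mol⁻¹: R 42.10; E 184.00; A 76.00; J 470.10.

1180 g

Step 1:
n(R) = 170.0 / 42.10 = 4.038 mol
n(E) = 1218 / 184.00 = 6.620 mol
n/ν for R = 4.038/2 = 2.019
n/ν for E = 6.620/3 = 2.207
Smallest n/ν is R → limiting reagent.
n(L) produced = (2/2) × 4.038 = 4.038 mol
Step 2:
n(L) available = 4.038 mol
n(A) = 382.0 / 76.00 = 5.026 mol
n/ν for L = 4.038/1 = 4.038
n/ν for A = 5.026/2 = 2.513
Smallest n/ν is A → limiting reagent.
n(J) = (1/2) × 5.026 = 2.513 mol
mass = 2.513 × 470.10 = 1181 g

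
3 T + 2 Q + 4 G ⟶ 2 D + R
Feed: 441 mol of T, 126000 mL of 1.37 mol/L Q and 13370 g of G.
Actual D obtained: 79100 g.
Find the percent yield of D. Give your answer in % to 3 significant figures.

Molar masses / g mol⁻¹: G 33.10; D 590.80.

n(T) = 441.0 mol
n(Q) = 1.37 × 126000/1000 = 172.6 mol
n(G) = 13370 / 33.10 = 403.9 mol
n/ν → T: 147.0, Q: 86.30, G: 101.0; Q is limiting.
theoretical n(D) = (2/2) × 172.6 = 172.6 mol → 102000 g
% yield = 79100 / 102000 × 100 = 77.55 %

77.6 %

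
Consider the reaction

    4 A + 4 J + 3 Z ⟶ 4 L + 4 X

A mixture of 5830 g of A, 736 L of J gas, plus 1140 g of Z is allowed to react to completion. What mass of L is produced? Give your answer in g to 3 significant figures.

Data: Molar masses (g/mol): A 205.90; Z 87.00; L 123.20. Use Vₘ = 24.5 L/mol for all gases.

n(A) = 5830 / 205.90 = 28.31 mol
n(J) = 736.0 / 24.5 = 30.04 mol
n(Z) = 1140 / 87.00 = 13.10 mol
n/ν for A = 28.31/4 = 7.078
n/ν for J = 30.04/4 = 7.510
n/ν for Z = 13.10/3 = 4.367
Smallest n/ν is Z → limiting reagent.
n(L) = (4/3) × 13.10 = 17.47 mol
mass = 17.47 × 123.20 = 2152 g

2150 g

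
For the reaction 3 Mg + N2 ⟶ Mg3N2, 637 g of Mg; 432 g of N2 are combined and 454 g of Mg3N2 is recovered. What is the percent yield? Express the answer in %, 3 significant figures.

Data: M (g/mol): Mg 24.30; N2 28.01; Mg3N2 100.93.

n(Mg) = 637.0 / 24.30 = 26.21 mol
n(N2) = 432.0 / 28.01 = 15.42 mol
n/ν for Mg = 26.21/3 = 8.737
n/ν for N2 = 15.42/1 = 15.42
Smallest n/ν is Mg → limiting reagent.
theoretical n(Mg3N2) = (1/3) × 26.21 = 8.737 mol → 881.8 g
% yield = 454 / 881.8 × 100 = 51.49 %

51.5 %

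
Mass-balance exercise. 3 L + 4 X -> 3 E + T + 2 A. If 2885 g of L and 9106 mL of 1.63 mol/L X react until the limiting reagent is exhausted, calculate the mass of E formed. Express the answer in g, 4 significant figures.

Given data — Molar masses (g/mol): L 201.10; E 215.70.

n(L) = 2885 / 201.10 = 14.35 mol
n(X) = 1.63 × 9106/1000 = 14.84 mol
n/ν → L: 4.783, X: 3.710; X is limiting.
n(E) = (3/4) × 14.84 = 11.13 mol
mass = 11.13 × 215.70 = 2401 g

2401 g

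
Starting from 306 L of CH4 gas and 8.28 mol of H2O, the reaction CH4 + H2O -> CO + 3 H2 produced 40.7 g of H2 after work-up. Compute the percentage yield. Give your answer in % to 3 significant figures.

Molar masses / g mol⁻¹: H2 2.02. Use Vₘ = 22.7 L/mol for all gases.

n(CH4) = 306.0 / 22.7 = 13.48 mol
n(H2O) = 8.280 mol
n/ν for CH4 = 13.48/1 = 13.48
n/ν for H2O = 8.280/1 = 8.280
Smallest n/ν is H2O → limiting reagent.
theoretical n(H2) = (3/1) × 8.280 = 24.84 mol → 50.18 g
% yield = 40.7 / 50.18 × 100 = 81.11 %

81.1 %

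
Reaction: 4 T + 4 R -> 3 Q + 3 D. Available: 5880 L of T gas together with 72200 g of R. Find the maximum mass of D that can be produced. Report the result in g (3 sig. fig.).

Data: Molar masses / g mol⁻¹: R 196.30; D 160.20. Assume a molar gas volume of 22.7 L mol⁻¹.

31100 g

n(T) = 5880 / 22.7 = 259.0 mol
n(R) = 72200 / 196.30 = 367.8 mol
n/ν for T = 259.0/4 = 64.75
n/ν for R = 367.8/4 = 91.95
Smallest n/ν is T → limiting reagent.
n(D) = (3/4) × 259.0 = 194.3 mol
mass = 194.3 × 160.20 = 31130 g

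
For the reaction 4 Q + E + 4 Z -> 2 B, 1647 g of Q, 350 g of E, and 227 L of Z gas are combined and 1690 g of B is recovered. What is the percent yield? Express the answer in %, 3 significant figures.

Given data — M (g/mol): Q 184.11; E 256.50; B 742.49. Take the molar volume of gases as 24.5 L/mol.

n(Q) = 1647 / 184.11 = 8.946 mol
n(E) = 350.0 / 256.50 = 1.365 mol
n(Z) = 227.0 / 24.5 = 9.265 mol
n/ν for Q = 8.946/4 = 2.237
n/ν for E = 1.365/1 = 1.365
n/ν for Z = 9.265/4 = 2.316
Smallest n/ν is E → limiting reagent.
theoretical n(B) = (2/1) × 1.365 = 2.730 mol → 2027 g
% yield = 1690 / 2027 × 100 = 83.37 %

83.4 %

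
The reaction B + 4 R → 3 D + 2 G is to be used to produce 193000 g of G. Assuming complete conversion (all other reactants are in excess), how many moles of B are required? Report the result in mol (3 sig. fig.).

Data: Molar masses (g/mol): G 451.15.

214 mol

n(G) = 193000 / 451.15 = 427.8 mol
n(B) = (1/2) × 427.8 = 213.9 mol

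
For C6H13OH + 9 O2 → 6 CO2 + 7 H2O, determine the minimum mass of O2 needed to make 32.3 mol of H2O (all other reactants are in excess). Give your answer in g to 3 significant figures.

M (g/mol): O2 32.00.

n(H2O) = 32.30 mol
n(O2) = (9/7) × 32.30 = 41.53 mol
mass = 41.53 × 32.00 = 1329 g

1330 g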